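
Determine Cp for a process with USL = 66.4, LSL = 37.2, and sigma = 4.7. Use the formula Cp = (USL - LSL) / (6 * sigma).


Cp = (66.4 - 37.2) / (6 * 4.7)

1.04


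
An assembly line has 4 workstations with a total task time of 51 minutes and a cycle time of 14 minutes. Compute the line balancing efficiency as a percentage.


Formula: Efficiency = Sum of Task Times / (N_stations * CT) * 100
Total station capacity = 4 stations * 14 min = 56 min
Efficiency = 51 / 56 * 100 = 91.1%

91.1%


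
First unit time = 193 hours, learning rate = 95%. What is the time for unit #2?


Formula: T_n = T_1 * (learning_rate)^(log2(n)) where learning_rate = rate/100
Doublings = log2(2) = 1
T_n = 193 * 0.95^1
T_n = 193 * 0.95 = 183.4 hours

183.4 hours


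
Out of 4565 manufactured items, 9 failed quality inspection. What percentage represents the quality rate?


Formula: Quality Rate = Good Pieces / Total Pieces * 100
Good pieces = 4565 - 9 = 4556
QR = 4556 / 4565 * 100 = 99.8%

99.8%


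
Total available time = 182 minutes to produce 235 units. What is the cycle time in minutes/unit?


Formula: CT = Available Time / Number of Units
CT = 182 min / 235 units
CT = 0.77 min/unit

0.77 min/unit


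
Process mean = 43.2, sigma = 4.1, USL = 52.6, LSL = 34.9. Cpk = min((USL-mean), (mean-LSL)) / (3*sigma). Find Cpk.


Cpu = (52.6 - 43.2) / (3 * 4.1) = 0.76
Cpl = (43.2 - 34.9) / (3 * 4.1) = 0.67
Cpk = min(0.76, 0.67) = 0.67

0.67


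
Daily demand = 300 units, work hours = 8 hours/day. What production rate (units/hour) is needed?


Formula: Production Rate = Daily Demand / Available Hours
Rate = 300 units/day / 8 hours/day
Rate = 37.5 units/hour

37.5 units/hour


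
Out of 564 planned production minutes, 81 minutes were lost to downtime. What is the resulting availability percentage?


Formula: Availability = (Planned Time - Downtime) / Planned Time * 100
Uptime = 564 - 81 = 483 min
Availability = 483 / 564 * 100 = 85.6%

85.6%


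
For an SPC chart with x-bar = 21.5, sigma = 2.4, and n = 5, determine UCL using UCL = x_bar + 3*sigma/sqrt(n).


UCL = 21.5 + 3 * 2.4 / sqrt(5)

24.72


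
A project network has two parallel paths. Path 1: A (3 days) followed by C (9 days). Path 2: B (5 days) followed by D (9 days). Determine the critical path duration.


Path 1 = 3 + 9 = 12 days
Path 2 = 5 + 9 = 14 days
Duration = max(12, 14) = 14 days

14 days


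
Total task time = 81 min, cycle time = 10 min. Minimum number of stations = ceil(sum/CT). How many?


Formula: N_min = ceil(Sum of Task Times / Cycle Time)
N_min = ceil(81 min / 10 min) = ceil(8.1)
N_min = 9 stations

9


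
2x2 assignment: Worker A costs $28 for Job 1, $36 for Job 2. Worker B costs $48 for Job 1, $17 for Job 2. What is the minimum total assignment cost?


Option 1: A->1 + B->2 = $28 + $17 = $45
Option 2: A->2 + B->1 = $36 + $48 = $84
Min cost = min($45, $84) = $45

$45


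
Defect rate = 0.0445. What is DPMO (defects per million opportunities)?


DPMO = defect_rate * 1000000 = 0.0445 * 1000000

44500


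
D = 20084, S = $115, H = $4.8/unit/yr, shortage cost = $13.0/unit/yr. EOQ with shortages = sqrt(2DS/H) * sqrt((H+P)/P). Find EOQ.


Formula: EOQ* = sqrt(2DS/H) * sqrt((H+P)/P)
Base EOQ = sqrt(2*20084*115/4.8) = 981.0 units
Correction = sqrt((4.8+13.0)/13.0) = 1.17014
EOQ* = 981.0 * 1.17014 = 1147.9 units

1147.9 units


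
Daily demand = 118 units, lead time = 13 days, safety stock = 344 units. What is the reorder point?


Formula: ROP = (Daily Demand * Lead Time) + Safety Stock
Demand during lead time = 118 * 13 = 1534 units
ROP = 1534 + 344 = 1878 units

1878 units


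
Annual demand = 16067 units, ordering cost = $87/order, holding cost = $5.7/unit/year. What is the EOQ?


Formula: EOQ = sqrt(2 * D * S / H)
Numerator: 2 * 16067 * 87 = 2795658
2DS/H = 2795658 / 5.7 = 490466.3
EOQ = sqrt(490466.3) = 700.3 units

700.3 units


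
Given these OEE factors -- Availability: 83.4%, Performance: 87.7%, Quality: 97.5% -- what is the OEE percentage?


Formula: OEE = Availability * Performance * Quality / 10000
A * P = 83.4% * 87.7% / 100 = 73.14%
OEE = 73.14% * 97.5% / 100 = 71.3%

71.3%


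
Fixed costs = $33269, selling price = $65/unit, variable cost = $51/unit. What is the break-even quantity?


Formula: BEQ = Fixed Costs / (Price - Variable Cost)
Contribution margin = $65 - $51 = $14/unit
BEQ = ceil($33269 / $14/unit) = ceil(2376.36) = 2377 units

2377 units


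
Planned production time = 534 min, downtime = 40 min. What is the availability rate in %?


Formula: Availability = (Planned Time - Downtime) / Planned Time * 100
Uptime = 534 - 40 = 494 min
Availability = 494 / 534 * 100 = 92.5%

92.5%


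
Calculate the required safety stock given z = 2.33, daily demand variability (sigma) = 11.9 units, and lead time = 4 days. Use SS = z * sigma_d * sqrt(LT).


Formula: SS = z * sigma_d * sqrt(LT)
sqrt(LT) = sqrt(4) = 2.0
SS = 2.33 * 11.9 * 2.0
SS = 55.5 units

55.5 units


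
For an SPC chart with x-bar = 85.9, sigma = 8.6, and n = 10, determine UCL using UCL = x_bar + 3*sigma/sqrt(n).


UCL = 85.9 + 3 * 8.6 / sqrt(10)

94.06


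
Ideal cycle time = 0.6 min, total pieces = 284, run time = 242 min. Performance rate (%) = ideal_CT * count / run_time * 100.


Formula: Performance = (Ideal CT * Total Count) / Run Time * 100
Ideal output time = 0.6 * 284 = 170.4 min
Performance = 170.4 / 242 * 100 = 70.4%

70.4%


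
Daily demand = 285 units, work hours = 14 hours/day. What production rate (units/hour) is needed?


Formula: Production Rate = Daily Demand / Available Hours
Rate = 285 units/day / 14 hours/day
Rate = 20.4 units/hour

20.4 units/hour


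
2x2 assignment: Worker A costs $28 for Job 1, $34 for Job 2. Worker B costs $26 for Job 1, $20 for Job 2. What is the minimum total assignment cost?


Option 1: A->1 + B->2 = $28 + $20 = $48
Option 2: A->2 + B->1 = $34 + $26 = $60
Min cost = min($48, $60) = $48

$48


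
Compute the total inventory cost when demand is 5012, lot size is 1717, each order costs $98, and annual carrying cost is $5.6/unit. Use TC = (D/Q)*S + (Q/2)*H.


TC = 5012/1717 * 98 + 1717/2 * 5.6

$5093.67


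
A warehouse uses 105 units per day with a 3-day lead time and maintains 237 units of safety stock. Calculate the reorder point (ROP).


Formula: ROP = (Daily Demand * Lead Time) + Safety Stock
Demand during lead time = 105 * 3 = 315 units
ROP = 315 + 237 = 552 units

552 units


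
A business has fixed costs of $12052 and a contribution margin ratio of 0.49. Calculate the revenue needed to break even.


Formula: BER = Fixed Costs / Contribution Margin Ratio
BER = $12052 / 0.49
BER = $24595.92 (to the nearest cent)

$24595.92


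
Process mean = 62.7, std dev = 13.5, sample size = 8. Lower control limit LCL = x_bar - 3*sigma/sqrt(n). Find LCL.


LCL = 62.7 - 3 * 13.5 / sqrt(8)

48.38


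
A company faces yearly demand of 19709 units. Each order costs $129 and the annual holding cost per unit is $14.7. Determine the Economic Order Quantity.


Formula: EOQ = sqrt(2 * D * S / H)
Numerator: 2 * 19709 * 129 = 5084922
2DS/H = 5084922 / 14.7 = 345913.1
EOQ = sqrt(345913.1) = 588.1 units

588.1 units


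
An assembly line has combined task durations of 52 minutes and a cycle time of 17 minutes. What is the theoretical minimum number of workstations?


Formula: N_min = ceil(Sum of Task Times / Cycle Time)
N_min = ceil(52 min / 17 min) = ceil(3.0588)
N_min = 4 stations

4


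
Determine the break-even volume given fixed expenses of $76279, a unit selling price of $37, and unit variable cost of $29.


Formula: BEQ = Fixed Costs / (Price - Variable Cost)
Contribution margin = $37 - $29 = $8/unit
BEQ = ceil($76279 / $8/unit) = ceil(9534.88) = 9535 units

9535 units


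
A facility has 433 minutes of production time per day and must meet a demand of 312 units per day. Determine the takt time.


Formula: Takt Time = Available Production Time / Customer Demand
Takt = 433 min/day / 312 units/day
Takt = 1.39 min/unit

1.39 min/unit


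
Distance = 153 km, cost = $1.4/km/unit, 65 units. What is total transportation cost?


TC = dist * cost * units = 153 * 1.4 * 65 = $13923.00

$13923.00


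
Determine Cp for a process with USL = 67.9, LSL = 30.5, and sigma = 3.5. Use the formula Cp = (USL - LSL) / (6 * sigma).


Cp = (67.9 - 30.5) / (6 * 3.5)

1.78


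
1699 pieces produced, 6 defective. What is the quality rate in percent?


Formula: Quality Rate = Good Pieces / Total Pieces * 100
Good pieces = 1699 - 6 = 1693
QR = 1693 / 1699 * 100 = 99.6%

99.6%


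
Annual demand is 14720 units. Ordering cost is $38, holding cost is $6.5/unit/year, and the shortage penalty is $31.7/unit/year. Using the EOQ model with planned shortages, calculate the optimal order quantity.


Formula: EOQ* = sqrt(2DS/H) * sqrt((H+P)/P)
Base EOQ = sqrt(2*14720*38/6.5) = 414.86 units
Correction = sqrt((6.5+31.7)/31.7) = 1.09775
EOQ* = 414.86 * 1.09775 = 455.4 units

455.4 units


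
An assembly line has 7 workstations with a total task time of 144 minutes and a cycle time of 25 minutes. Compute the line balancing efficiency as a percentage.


Formula: Efficiency = Sum of Task Times / (N_stations * CT) * 100
Total station capacity = 7 stations * 25 min = 175 min
Efficiency = 144 / 175 * 100 = 82.3%

82.3%


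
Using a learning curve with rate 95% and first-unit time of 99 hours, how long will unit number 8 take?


Formula: T_n = T_1 * (learning_rate)^(log2(n)) where learning_rate = rate/100
Doublings = log2(8) = 3
T_n = 99 * 0.95^3
T_n = 99 * 0.8574 = 84.9 hours

84.9 hours


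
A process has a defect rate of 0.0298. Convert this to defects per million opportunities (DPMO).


DPMO = defect_rate * 1000000 = 0.0298 * 1000000

29800


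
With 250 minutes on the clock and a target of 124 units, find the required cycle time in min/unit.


Formula: CT = Available Time / Number of Units
CT = 250 min / 124 units
CT = 2.02 min/unit

2.02 min/unit


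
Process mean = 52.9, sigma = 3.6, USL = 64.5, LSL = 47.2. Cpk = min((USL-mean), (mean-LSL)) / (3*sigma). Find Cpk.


Cpu = (64.5 - 52.9) / (3 * 3.6) = 1.07
Cpl = (52.9 - 47.2) / (3 * 3.6) = 0.53
Cpk = min(1.07, 0.53) = 0.53

0.53


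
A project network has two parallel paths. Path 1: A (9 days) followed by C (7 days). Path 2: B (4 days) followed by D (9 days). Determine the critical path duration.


Path 1 = 9 + 7 = 16 days
Path 2 = 4 + 9 = 13 days
Duration = max(16, 13) = 16 days

16 days


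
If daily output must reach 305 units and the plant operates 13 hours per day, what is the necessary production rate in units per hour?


Formula: Production Rate = Daily Demand / Available Hours
Rate = 305 units/day / 13 hours/day
Rate = 23.5 units/hour

23.5 units/hour


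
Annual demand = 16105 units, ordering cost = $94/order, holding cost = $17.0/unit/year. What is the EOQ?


Formula: EOQ = sqrt(2 * D * S / H)
Numerator: 2 * 16105 * 94 = 3027740
2DS/H = 3027740 / 17.0 = 178102.4
EOQ = sqrt(178102.4) = 422.0 units

422.0 units


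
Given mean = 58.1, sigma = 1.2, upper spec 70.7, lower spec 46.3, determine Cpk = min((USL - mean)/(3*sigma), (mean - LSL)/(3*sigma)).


Cpu = (70.7 - 58.1) / (3 * 1.2) = 3.5
Cpl = (58.1 - 46.3) / (3 * 1.2) = 3.28
Cpk = min(3.5, 3.28) = 3.28

3.28


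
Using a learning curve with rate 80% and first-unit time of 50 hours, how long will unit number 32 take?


Formula: T_n = T_1 * (learning_rate)^(log2(n)) where learning_rate = rate/100
Doublings = log2(32) = 5
T_n = 50 * 0.8^5
T_n = 50 * 0.3277 = 16.4 hours

16.4 hours


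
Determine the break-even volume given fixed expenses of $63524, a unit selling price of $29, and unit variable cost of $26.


Formula: BEQ = Fixed Costs / (Price - Variable Cost)
Contribution margin = $29 - $26 = $3/unit
BEQ = ceil($63524 / $3/unit) = ceil(21174.67) = 21175 units

21175 units


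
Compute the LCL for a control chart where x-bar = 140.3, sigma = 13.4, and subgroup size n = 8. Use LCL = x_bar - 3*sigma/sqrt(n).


LCL = 140.3 - 3 * 13.4 / sqrt(8)

126.09


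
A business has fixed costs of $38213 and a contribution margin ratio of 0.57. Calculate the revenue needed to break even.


Formula: BER = Fixed Costs / Contribution Margin Ratio
BER = $38213 / 0.57
BER = $67040.35 (to the nearest cent)

$67040.35


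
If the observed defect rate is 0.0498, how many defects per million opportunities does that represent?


DPMO = defect_rate * 1000000 = 0.0498 * 1000000

49800


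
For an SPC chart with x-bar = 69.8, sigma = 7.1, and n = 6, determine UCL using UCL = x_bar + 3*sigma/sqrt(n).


UCL = 69.8 + 3 * 7.1 / sqrt(6)

78.5


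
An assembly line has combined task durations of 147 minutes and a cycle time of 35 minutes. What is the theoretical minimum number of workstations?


Formula: N_min = ceil(Sum of Task Times / Cycle Time)
N_min = ceil(147 min / 35 min) = ceil(4.2)
N_min = 5 stations

5


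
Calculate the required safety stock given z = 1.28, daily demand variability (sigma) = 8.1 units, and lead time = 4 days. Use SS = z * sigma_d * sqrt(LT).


Formula: SS = z * sigma_d * sqrt(LT)
sqrt(LT) = sqrt(4) = 2.0
SS = 1.28 * 8.1 * 2.0
SS = 20.7 units

20.7 units


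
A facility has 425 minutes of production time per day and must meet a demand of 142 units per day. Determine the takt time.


Formula: Takt Time = Available Production Time / Customer Demand
Takt = 425 min/day / 142 units/day
Takt = 2.99 min/unit

2.99 min/unit


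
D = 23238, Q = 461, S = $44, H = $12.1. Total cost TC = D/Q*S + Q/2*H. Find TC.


TC = 23238/461 * 44 + 461/2 * 12.1

$5006.99


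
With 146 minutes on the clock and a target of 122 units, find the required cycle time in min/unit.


Formula: CT = Available Time / Number of Units
CT = 146 min / 122 units
CT = 1.2 min/unit

1.2 min/unit


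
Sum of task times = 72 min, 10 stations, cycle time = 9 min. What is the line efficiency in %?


Formula: Efficiency = Sum of Task Times / (N_stations * CT) * 100
Total station capacity = 10 stations * 9 min = 90 min
Efficiency = 72 / 90 * 100 = 80.0%

80.0%


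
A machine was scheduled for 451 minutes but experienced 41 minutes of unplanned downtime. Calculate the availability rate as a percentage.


Formula: Availability = (Planned Time - Downtime) / Planned Time * 100
Uptime = 451 - 41 = 410 min
Availability = 410 / 451 * 100 = 90.9%

90.9%


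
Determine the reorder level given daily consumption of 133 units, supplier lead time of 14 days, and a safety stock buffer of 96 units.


Formula: ROP = (Daily Demand * Lead Time) + Safety Stock
Demand during lead time = 133 * 14 = 1862 units
ROP = 1862 + 96 = 1958 units

1958 units


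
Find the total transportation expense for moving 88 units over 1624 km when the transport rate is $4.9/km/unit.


TC = dist * cost * units = 1624 * 4.9 * 88 = $700268.80

$700268.80


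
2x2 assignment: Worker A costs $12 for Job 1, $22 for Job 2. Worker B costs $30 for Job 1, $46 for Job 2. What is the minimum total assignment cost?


Option 1: A->1 + B->2 = $12 + $46 = $58
Option 2: A->2 + B->1 = $22 + $30 = $52
Min cost = min($58, $52) = $52

$52


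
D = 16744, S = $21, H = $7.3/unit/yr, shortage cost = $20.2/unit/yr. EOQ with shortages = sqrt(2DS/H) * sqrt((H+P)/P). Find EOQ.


Formula: EOQ* = sqrt(2DS/H) * sqrt((H+P)/P)
Base EOQ = sqrt(2*16744*21/7.3) = 310.38 units
Correction = sqrt((7.3+20.2)/20.2) = 1.16678
EOQ* = 310.38 * 1.16678 = 362.1 units

362.1 units


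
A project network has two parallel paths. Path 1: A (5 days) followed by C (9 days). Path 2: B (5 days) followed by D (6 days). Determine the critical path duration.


Path 1 = 5 + 9 = 14 days
Path 2 = 5 + 6 = 11 days
Duration = max(14, 11) = 14 days

14 days


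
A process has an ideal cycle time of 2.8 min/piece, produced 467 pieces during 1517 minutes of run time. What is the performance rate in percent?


Formula: Performance = (Ideal CT * Total Count) / Run Time * 100
Ideal output time = 2.8 * 467 = 1307.6 min
Performance = 1307.6 / 1517 * 100 = 86.2%

86.2%


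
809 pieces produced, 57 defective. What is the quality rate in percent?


Formula: Quality Rate = Good Pieces / Total Pieces * 100
Good pieces = 809 - 57 = 752
QR = 752 / 809 * 100 = 93.0%

93.0%


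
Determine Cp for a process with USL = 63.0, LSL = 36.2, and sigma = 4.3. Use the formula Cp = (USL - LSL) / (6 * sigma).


Cp = (63.0 - 36.2) / (6 * 4.3)

1.04


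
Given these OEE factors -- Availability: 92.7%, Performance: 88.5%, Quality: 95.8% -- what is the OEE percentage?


Formula: OEE = Availability * Performance * Quality / 10000
A * P = 92.7% * 88.5% / 100 = 82.04%
OEE = 82.04% * 95.8% / 100 = 78.6%

78.6%


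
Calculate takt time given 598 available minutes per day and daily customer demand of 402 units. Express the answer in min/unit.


Formula: Takt Time = Available Production Time / Customer Demand
Takt = 598 min/day / 402 units/day
Takt = 1.49 min/unit

1.49 min/unit


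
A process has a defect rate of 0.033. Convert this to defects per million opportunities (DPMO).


DPMO = defect_rate * 1000000 = 0.033 * 1000000

33000


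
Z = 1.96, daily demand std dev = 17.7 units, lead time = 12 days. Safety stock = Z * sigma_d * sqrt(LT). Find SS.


Formula: SS = z * sigma_d * sqrt(LT)
sqrt(LT) = sqrt(12) = 3.4641
SS = 1.96 * 17.7 * 3.4641
SS = 120.2 units

120.2 units


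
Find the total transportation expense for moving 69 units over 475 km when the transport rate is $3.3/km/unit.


TC = dist * cost * units = 475 * 3.3 * 69 = $108157.50

$108157.50


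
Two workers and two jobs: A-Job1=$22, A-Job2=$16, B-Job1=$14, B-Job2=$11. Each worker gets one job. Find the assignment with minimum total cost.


Option 1: A->1 + B->2 = $22 + $11 = $33
Option 2: A->2 + B->1 = $16 + $14 = $30
Min cost = min($33, $30) = $30

$30


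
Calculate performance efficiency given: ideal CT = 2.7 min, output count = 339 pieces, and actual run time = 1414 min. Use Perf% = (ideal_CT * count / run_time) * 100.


Formula: Performance = (Ideal CT * Total Count) / Run Time * 100
Ideal output time = 2.7 * 339 = 915.3 min
Performance = 915.3 / 1414 * 100 = 64.7%

64.7%


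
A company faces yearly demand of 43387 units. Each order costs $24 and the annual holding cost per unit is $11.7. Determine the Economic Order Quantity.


Formula: EOQ = sqrt(2 * D * S / H)
Numerator: 2 * 43387 * 24 = 2082576
2DS/H = 2082576 / 11.7 = 177997.9
EOQ = sqrt(177997.9) = 421.9 units

421.9 units


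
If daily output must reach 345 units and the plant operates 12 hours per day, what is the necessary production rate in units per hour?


Formula: Production Rate = Daily Demand / Available Hours
Rate = 345 units/day / 12 hours/day
Rate = 28.8 units/hour

28.8 units/hour


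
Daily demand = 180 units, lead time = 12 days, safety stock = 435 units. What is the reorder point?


Formula: ROP = (Daily Demand * Lead Time) + Safety Stock
Demand during lead time = 180 * 12 = 2160 units
ROP = 2160 + 435 = 2595 units

2595 units


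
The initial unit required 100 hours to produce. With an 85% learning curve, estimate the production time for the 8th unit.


Formula: T_n = T_1 * (learning_rate)^(log2(n)) where learning_rate = rate/100
Doublings = log2(8) = 3
T_n = 100 * 0.85^3
T_n = 100 * 0.6141 = 61.4 hours

61.4 hours


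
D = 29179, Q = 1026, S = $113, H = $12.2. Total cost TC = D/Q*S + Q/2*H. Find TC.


TC = 29179/1026 * 113 + 1026/2 * 12.2

$9472.27


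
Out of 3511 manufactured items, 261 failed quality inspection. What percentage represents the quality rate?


Formula: Quality Rate = Good Pieces / Total Pieces * 100
Good pieces = 3511 - 261 = 3250
QR = 3250 / 3511 * 100 = 92.6%

92.6%


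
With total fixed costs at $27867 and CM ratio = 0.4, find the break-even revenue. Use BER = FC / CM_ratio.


Formula: BER = Fixed Costs / Contribution Margin Ratio
BER = $27867 / 0.4
BER = $69667.50 (to the nearest cent)

$69667.50


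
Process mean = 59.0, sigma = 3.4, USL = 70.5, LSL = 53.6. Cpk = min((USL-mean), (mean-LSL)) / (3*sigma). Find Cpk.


Cpu = (70.5 - 59.0) / (3 * 3.4) = 1.13
Cpl = (59.0 - 53.6) / (3 * 3.4) = 0.53
Cpk = min(1.13, 0.53) = 0.53

0.53


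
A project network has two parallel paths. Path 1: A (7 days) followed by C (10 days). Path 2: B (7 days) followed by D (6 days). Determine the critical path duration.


Path 1 = 7 + 10 = 17 days
Path 2 = 7 + 6 = 13 days
Duration = max(17, 13) = 17 days

17 days


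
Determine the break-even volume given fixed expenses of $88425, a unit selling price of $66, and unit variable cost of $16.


Formula: BEQ = Fixed Costs / (Price - Variable Cost)
Contribution margin = $66 - $16 = $50/unit
BEQ = ceil($88425 / $50/unit) = ceil(1768.5) = 1769 units

1769 units


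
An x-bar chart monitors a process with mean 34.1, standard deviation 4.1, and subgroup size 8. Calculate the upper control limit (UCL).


UCL = 34.1 + 3 * 4.1 / sqrt(8)

38.45


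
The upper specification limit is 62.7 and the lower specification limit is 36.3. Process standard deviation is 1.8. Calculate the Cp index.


Cp = (62.7 - 36.3) / (6 * 1.8)

2.44


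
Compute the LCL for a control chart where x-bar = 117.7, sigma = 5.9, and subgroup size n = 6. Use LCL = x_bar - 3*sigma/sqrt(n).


LCL = 117.7 - 3 * 5.9 / sqrt(6)

110.47


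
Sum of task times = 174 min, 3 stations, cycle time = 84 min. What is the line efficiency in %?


Formula: Efficiency = Sum of Task Times / (N_stations * CT) * 100
Total station capacity = 3 stations * 84 min = 252 min
Efficiency = 174 / 252 * 100 = 69.0%

69.0%


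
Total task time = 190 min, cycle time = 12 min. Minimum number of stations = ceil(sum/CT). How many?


Formula: N_min = ceil(Sum of Task Times / Cycle Time)
N_min = ceil(190 min / 12 min) = ceil(15.8333)
N_min = 16 stations

16


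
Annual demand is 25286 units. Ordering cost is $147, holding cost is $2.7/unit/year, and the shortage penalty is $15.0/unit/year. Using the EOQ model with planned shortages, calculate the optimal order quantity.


Formula: EOQ* = sqrt(2DS/H) * sqrt((H+P)/P)
Base EOQ = sqrt(2*25286*147/2.7) = 1659.33 units
Correction = sqrt((2.7+15.0)/15.0) = 1.08628
EOQ* = 1659.33 * 1.08628 = 1802.5 units

1802.5 units


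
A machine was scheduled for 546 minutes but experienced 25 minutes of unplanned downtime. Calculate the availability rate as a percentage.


Formula: Availability = (Planned Time - Downtime) / Planned Time * 100
Uptime = 546 - 25 = 521 min
Availability = 521 / 546 * 100 = 95.4%

95.4%


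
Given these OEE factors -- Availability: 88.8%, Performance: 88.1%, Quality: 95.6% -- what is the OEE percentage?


Formula: OEE = Availability * Performance * Quality / 10000
A * P = 88.8% * 88.1% / 100 = 78.23%
OEE = 78.23% * 95.6% / 100 = 74.8%

74.8%


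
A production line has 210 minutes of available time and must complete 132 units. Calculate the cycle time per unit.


Formula: CT = Available Time / Number of Units
CT = 210 min / 132 units
CT = 1.59 min/unit

1.59 min/unit


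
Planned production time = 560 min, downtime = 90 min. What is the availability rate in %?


Formula: Availability = (Planned Time - Downtime) / Planned Time * 100
Uptime = 560 - 90 = 470 min
Availability = 470 / 560 * 100 = 83.9%

83.9%


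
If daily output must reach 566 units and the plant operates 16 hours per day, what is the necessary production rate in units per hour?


Formula: Production Rate = Daily Demand / Available Hours
Rate = 566 units/day / 16 hours/day
Rate = 35.4 units/hour

35.4 units/hour


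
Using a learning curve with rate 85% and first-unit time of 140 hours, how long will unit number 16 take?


Formula: T_n = T_1 * (learning_rate)^(log2(n)) where learning_rate = rate/100
Doublings = log2(16) = 4
T_n = 140 * 0.85^4
T_n = 140 * 0.522 = 73.1 hours

73.1 hours


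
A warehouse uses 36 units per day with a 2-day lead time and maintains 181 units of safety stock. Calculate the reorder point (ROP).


Formula: ROP = (Daily Demand * Lead Time) + Safety Stock
Demand during lead time = 36 * 2 = 72 units
ROP = 72 + 181 = 253 units

253 units


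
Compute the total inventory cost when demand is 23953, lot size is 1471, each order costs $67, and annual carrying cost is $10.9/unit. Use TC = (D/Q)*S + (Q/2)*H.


TC = 23953/1471 * 67 + 1471/2 * 10.9

$9107.94


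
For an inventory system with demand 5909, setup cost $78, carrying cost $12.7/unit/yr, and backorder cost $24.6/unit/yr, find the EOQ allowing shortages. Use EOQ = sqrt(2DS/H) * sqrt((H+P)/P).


Formula: EOQ* = sqrt(2DS/H) * sqrt((H+P)/P)
Base EOQ = sqrt(2*5909*78/12.7) = 269.41 units
Correction = sqrt((12.7+24.6)/24.6) = 1.23137
EOQ* = 269.41 * 1.23137 = 331.7 units

331.7 units


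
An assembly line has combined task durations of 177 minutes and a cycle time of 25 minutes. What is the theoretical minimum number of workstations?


Formula: N_min = ceil(Sum of Task Times / Cycle Time)
N_min = ceil(177 min / 25 min) = ceil(7.08)
N_min = 8 stations

8


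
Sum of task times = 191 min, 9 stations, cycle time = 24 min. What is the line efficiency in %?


Formula: Efficiency = Sum of Task Times / (N_stations * CT) * 100
Total station capacity = 9 stations * 24 min = 216 min
Efficiency = 191 / 216 * 100 = 88.4%

88.4%


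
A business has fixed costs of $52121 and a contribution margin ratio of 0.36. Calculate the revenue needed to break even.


Formula: BER = Fixed Costs / Contribution Margin Ratio
BER = $52121 / 0.36
BER = $144780.56 (to the nearest cent)

$144780.56


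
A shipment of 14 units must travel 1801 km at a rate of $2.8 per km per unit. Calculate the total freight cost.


TC = dist * cost * units = 1801 * 2.8 * 14 = $70599.20

$70599.20


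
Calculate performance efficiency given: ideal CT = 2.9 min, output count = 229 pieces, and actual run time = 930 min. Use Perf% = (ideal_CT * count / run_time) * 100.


Formula: Performance = (Ideal CT * Total Count) / Run Time * 100
Ideal output time = 2.9 * 229 = 664.1 min
Performance = 664.1 / 930 * 100 = 71.4%

71.4%


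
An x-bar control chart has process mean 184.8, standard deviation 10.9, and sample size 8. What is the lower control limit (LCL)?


LCL = 184.8 - 3 * 10.9 / sqrt(8)

173.24


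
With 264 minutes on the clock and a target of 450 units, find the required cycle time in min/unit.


Formula: CT = Available Time / Number of Units
CT = 264 min / 450 units
CT = 0.59 min/unit

0.59 min/unit


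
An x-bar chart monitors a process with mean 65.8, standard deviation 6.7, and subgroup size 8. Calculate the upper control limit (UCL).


UCL = 65.8 + 3 * 6.7 / sqrt(8)

72.91


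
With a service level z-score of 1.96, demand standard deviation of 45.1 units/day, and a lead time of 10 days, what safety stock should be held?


Formula: SS = z * sigma_d * sqrt(LT)
sqrt(LT) = sqrt(10) = 3.1623
SS = 1.96 * 45.1 * 3.1623
SS = 279.5 units

279.5 units


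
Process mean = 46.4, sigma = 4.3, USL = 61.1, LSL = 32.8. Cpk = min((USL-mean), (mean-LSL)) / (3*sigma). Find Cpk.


Cpu = (61.1 - 46.4) / (3 * 4.3) = 1.14
Cpl = (46.4 - 32.8) / (3 * 4.3) = 1.05
Cpk = min(1.14, 1.05) = 1.05

1.05


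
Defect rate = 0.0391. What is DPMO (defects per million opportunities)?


DPMO = defect_rate * 1000000 = 0.0391 * 1000000

39100


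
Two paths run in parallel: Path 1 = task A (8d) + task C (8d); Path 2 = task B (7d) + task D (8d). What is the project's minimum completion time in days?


Path 1 = 8 + 8 = 16 days
Path 2 = 7 + 8 = 15 days
Duration = max(16, 15) = 16 days

16 days


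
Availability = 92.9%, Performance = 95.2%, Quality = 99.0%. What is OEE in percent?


Formula: OEE = Availability * Performance * Quality / 10000
A * P = 92.9% * 95.2% / 100 = 88.44%
OEE = 88.44% * 99.0% / 100 = 87.6%

87.6%


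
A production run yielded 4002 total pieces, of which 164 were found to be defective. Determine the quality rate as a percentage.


Formula: Quality Rate = Good Pieces / Total Pieces * 100
Good pieces = 4002 - 164 = 3838
QR = 3838 / 4002 * 100 = 95.9%

95.9%


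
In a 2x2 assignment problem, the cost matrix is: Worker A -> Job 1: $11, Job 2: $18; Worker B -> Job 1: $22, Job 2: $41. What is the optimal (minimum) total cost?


Option 1: A->1 + B->2 = $11 + $41 = $52
Option 2: A->2 + B->1 = $18 + $22 = $40
Min cost = min($52, $40) = $40

$40


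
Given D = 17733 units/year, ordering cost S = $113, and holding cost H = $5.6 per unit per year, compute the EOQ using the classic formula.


Formula: EOQ = sqrt(2 * D * S / H)
Numerator: 2 * 17733 * 113 = 4007658
2DS/H = 4007658 / 5.6 = 715653.2
EOQ = sqrt(715653.2) = 846.0 units

846.0 units


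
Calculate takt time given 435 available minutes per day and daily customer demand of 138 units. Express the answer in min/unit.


Formula: Takt Time = Available Production Time / Customer Demand
Takt = 435 min/day / 138 units/day
Takt = 3.15 min/unit

3.15 min/unit


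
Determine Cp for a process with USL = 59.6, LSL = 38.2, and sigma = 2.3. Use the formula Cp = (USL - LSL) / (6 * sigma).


Cp = (59.6 - 38.2) / (6 * 2.3)

1.55


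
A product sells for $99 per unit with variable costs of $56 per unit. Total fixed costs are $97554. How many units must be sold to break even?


Formula: BEQ = Fixed Costs / (Price - Variable Cost)
Contribution margin = $99 - $56 = $43/unit
BEQ = ceil($97554 / $43/unit) = ceil(2268.7) = 2269 units

2269 units


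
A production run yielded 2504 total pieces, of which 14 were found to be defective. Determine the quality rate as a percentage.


Formula: Quality Rate = Good Pieces / Total Pieces * 100
Good pieces = 2504 - 14 = 2490
QR = 2490 / 2504 * 100 = 99.4%

99.4%


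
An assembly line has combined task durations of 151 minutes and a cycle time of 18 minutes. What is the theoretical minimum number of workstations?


Formula: N_min = ceil(Sum of Task Times / Cycle Time)
N_min = ceil(151 min / 18 min) = ceil(8.3889)
N_min = 9 stations

9


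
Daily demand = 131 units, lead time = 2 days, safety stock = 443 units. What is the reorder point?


Formula: ROP = (Daily Demand * Lead Time) + Safety Stock
Demand during lead time = 131 * 2 = 262 units
ROP = 262 + 443 = 705 units

705 units


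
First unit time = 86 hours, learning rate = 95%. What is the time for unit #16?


Formula: T_n = T_1 * (learning_rate)^(log2(n)) where learning_rate = rate/100
Doublings = log2(16) = 4
T_n = 86 * 0.95^4
T_n = 86 * 0.8145 = 70.0 hours

70.0 hours


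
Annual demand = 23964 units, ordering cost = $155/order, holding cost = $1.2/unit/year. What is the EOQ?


Formula: EOQ = sqrt(2 * D * S / H)
Numerator: 2 * 23964 * 155 = 7428840
2DS/H = 7428840 / 1.2 = 6190700.0
EOQ = sqrt(6190700.0) = 2488.1 units

2488.1 units


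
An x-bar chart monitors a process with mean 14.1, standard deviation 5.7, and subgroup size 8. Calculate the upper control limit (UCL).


UCL = 14.1 + 3 * 5.7 / sqrt(8)

20.15


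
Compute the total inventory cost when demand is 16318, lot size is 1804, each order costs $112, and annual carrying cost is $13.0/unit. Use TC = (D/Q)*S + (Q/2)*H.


TC = 16318/1804 * 112 + 1804/2 * 13.0

$12739.09


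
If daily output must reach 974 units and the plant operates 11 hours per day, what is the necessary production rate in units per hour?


Formula: Production Rate = Daily Demand / Available Hours
Rate = 974 units/day / 11 hours/day
Rate = 88.5 units/hour

88.5 units/hour


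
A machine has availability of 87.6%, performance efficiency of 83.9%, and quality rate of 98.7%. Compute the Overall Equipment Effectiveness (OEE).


Formula: OEE = Availability * Performance * Quality / 10000
A * P = 87.6% * 83.9% / 100 = 73.5%
OEE = 73.5% * 98.7% / 100 = 72.5%

72.5%


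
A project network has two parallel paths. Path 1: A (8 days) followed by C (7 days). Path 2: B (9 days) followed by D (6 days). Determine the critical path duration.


Path 1 = 8 + 7 = 15 days
Path 2 = 9 + 6 = 15 days
Duration = max(15, 15) = 15 days

15 days


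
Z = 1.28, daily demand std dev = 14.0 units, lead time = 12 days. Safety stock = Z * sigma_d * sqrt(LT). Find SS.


Formula: SS = z * sigma_d * sqrt(LT)
sqrt(LT) = sqrt(12) = 3.4641
SS = 1.28 * 14.0 * 3.4641
SS = 62.1 units

62.1 units


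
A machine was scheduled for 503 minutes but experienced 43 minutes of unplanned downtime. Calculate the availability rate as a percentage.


Formula: Availability = (Planned Time - Downtime) / Planned Time * 100
Uptime = 503 - 43 = 460 min
Availability = 460 / 503 * 100 = 91.5%

91.5%


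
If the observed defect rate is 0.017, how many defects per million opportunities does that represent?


DPMO = defect_rate * 1000000 = 0.017 * 1000000

17000


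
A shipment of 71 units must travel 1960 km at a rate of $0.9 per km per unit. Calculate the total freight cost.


TC = dist * cost * units = 1960 * 0.9 * 71 = $125244.00

$125244.00


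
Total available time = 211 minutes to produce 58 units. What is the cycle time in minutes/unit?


Formula: CT = Available Time / Number of Units
CT = 211 min / 58 units
CT = 3.64 min/unit

3.64 min/unit


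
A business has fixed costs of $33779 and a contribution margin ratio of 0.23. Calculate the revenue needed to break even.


Formula: BER = Fixed Costs / Contribution Margin Ratio
BER = $33779 / 0.23
BER = $146865.22 (to the nearest cent)

$146865.22


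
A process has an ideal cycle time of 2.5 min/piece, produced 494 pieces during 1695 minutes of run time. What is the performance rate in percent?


Formula: Performance = (Ideal CT * Total Count) / Run Time * 100
Ideal output time = 2.5 * 494 = 1235.0 min
Performance = 1235.0 / 1695 * 100 = 72.9%

72.9%


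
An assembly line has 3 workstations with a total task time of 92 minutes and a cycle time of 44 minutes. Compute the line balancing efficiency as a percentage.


Formula: Efficiency = Sum of Task Times / (N_stations * CT) * 100
Total station capacity = 3 stations * 44 min = 132 min
Efficiency = 92 / 132 * 100 = 69.7%

69.7%


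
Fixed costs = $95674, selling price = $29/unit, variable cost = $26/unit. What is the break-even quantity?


Formula: BEQ = Fixed Costs / (Price - Variable Cost)
Contribution margin = $29 - $26 = $3/unit
BEQ = ceil($95674 / $3/unit) = ceil(31891.33) = 31892 units

31892 units


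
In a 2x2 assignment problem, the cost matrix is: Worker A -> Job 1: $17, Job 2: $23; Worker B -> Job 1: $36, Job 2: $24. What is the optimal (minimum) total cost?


Option 1: A->1 + B->2 = $17 + $24 = $41
Option 2: A->2 + B->1 = $23 + $36 = $59
Min cost = min($41, $59) = $41

$41


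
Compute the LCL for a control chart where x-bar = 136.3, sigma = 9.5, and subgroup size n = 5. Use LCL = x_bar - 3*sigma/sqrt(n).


LCL = 136.3 - 3 * 9.5 / sqrt(5)

123.55


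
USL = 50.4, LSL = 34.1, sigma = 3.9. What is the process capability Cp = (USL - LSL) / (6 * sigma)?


Cp = (50.4 - 34.1) / (6 * 3.9)

0.7


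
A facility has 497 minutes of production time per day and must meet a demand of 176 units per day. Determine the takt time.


Formula: Takt Time = Available Production Time / Customer Demand
Takt = 497 min/day / 176 units/day
Takt = 2.82 min/unit

2.82 min/unit


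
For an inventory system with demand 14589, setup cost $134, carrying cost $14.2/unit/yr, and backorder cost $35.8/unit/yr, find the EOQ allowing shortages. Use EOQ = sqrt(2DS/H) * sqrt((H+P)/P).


Formula: EOQ* = sqrt(2DS/H) * sqrt((H+P)/P)
Base EOQ = sqrt(2*14589*134/14.2) = 524.73 units
Correction = sqrt((14.2+35.8)/35.8) = 1.1818
EOQ* = 524.73 * 1.1818 = 620.1 units

620.1 units


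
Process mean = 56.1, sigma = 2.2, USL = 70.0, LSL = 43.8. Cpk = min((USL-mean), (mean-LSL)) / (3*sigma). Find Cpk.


Cpu = (70.0 - 56.1) / (3 * 2.2) = 2.11
Cpl = (56.1 - 43.8) / (3 * 2.2) = 1.86
Cpk = min(2.11, 1.86) = 1.86

1.86


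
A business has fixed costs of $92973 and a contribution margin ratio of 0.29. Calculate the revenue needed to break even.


Formula: BER = Fixed Costs / Contribution Margin Ratio
BER = $92973 / 0.29
BER = $320596.55 (to the nearest cent)

$320596.55


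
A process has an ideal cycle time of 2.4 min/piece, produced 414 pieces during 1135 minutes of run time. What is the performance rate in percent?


Formula: Performance = (Ideal CT * Total Count) / Run Time * 100
Ideal output time = 2.4 * 414 = 993.6 min
Performance = 993.6 / 1135 * 100 = 87.5%

87.5%


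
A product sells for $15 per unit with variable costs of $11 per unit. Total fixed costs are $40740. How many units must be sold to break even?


Formula: BEQ = Fixed Costs / (Price - Variable Cost)
Contribution margin = $15 - $11 = $4/unit
BEQ = ceil($40740 / $4/unit) = ceil(10185.0) = 10185 units

10185 units


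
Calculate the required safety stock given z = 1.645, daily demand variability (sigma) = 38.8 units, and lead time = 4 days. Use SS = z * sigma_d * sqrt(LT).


Formula: SS = z * sigma_d * sqrt(LT)
sqrt(LT) = sqrt(4) = 2.0
SS = 1.645 * 38.8 * 2.0
SS = 127.7 units

127.7 units


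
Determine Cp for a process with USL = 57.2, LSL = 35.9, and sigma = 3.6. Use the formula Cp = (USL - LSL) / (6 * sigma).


Cp = (57.2 - 35.9) / (6 * 3.6)

0.99


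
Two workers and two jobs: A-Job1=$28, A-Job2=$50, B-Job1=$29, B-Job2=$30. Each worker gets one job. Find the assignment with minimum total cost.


Option 1: A->1 + B->2 = $28 + $30 = $58
Option 2: A->2 + B->1 = $50 + $29 = $79
Min cost = min($58, $79) = $58

$58


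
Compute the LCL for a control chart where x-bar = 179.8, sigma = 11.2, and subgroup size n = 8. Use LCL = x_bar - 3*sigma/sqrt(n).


LCL = 179.8 - 3 * 11.2 / sqrt(8)

167.92


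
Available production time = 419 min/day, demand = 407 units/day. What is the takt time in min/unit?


Formula: Takt Time = Available Production Time / Customer Demand
Takt = 419 min/day / 407 units/day
Takt = 1.03 min/unit

1.03 min/unit


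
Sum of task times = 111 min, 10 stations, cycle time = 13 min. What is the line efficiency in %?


Formula: Efficiency = Sum of Task Times / (N_stations * CT) * 100
Total station capacity = 10 stations * 13 min = 130 min
Efficiency = 111 / 130 * 100 = 85.4%

85.4%


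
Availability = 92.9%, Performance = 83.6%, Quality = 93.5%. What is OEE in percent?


Formula: OEE = Availability * Performance * Quality / 10000
A * P = 92.9% * 83.6% / 100 = 77.66%
OEE = 77.66% * 93.5% / 100 = 72.6%

72.6%


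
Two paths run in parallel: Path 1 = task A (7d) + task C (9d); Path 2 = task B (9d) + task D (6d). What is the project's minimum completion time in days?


Path 1 = 7 + 9 = 16 days
Path 2 = 9 + 6 = 15 days
Duration = max(16, 15) = 16 days

16 days


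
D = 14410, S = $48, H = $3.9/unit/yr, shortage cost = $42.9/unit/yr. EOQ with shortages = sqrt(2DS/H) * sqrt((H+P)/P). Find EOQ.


Formula: EOQ* = sqrt(2DS/H) * sqrt((H+P)/P)
Base EOQ = sqrt(2*14410*48/3.9) = 595.57 units
Correction = sqrt((3.9+42.9)/42.9) = 1.04447
EOQ* = 595.57 * 1.04447 = 622.1 units

622.1 units


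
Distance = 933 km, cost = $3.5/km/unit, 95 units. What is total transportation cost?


TC = dist * cost * units = 933 * 3.5 * 95 = $310222.50

$310222.50


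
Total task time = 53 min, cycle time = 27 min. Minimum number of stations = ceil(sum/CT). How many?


Formula: N_min = ceil(Sum of Task Times / Cycle Time)
N_min = ceil(53 min / 27 min) = ceil(1.963)
N_min = 2 stations

2


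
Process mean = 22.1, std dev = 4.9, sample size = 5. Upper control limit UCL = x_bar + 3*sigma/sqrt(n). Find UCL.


UCL = 22.1 + 3 * 4.9 / sqrt(5)

28.67


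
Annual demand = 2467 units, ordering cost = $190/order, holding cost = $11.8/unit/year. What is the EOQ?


Formula: EOQ = sqrt(2 * D * S / H)
Numerator: 2 * 2467 * 190 = 937460
2DS/H = 937460 / 11.8 = 79445.8
EOQ = sqrt(79445.8) = 281.9 units

281.9 units
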